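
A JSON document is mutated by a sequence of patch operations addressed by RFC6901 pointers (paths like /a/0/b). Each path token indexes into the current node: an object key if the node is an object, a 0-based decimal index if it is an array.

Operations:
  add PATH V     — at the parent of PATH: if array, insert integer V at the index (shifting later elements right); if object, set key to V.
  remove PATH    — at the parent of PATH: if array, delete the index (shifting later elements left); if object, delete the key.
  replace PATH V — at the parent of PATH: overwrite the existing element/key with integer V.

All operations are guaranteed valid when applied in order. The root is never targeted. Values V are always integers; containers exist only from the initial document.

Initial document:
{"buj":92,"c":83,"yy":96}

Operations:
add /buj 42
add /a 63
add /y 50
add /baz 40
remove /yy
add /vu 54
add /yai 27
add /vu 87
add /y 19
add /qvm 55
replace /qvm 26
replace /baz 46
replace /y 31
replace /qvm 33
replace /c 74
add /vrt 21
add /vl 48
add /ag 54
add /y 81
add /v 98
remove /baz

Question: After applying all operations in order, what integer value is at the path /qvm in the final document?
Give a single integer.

Answer: 33

Derivation:
After op 1 (add /buj 42): {"buj":42,"c":83,"yy":96}
After op 2 (add /a 63): {"a":63,"buj":42,"c":83,"yy":96}
After op 3 (add /y 50): {"a":63,"buj":42,"c":83,"y":50,"yy":96}
After op 4 (add /baz 40): {"a":63,"baz":40,"buj":42,"c":83,"y":50,"yy":96}
After op 5 (remove /yy): {"a":63,"baz":40,"buj":42,"c":83,"y":50}
After op 6 (add /vu 54): {"a":63,"baz":40,"buj":42,"c":83,"vu":54,"y":50}
After op 7 (add /yai 27): {"a":63,"baz":40,"buj":42,"c":83,"vu":54,"y":50,"yai":27}
After op 8 (add /vu 87): {"a":63,"baz":40,"buj":42,"c":83,"vu":87,"y":50,"yai":27}
After op 9 (add /y 19): {"a":63,"baz":40,"buj":42,"c":83,"vu":87,"y":19,"yai":27}
After op 10 (add /qvm 55): {"a":63,"baz":40,"buj":42,"c":83,"qvm":55,"vu":87,"y":19,"yai":27}
After op 11 (replace /qvm 26): {"a":63,"baz":40,"buj":42,"c":83,"qvm":26,"vu":87,"y":19,"yai":27}
After op 12 (replace /baz 46): {"a":63,"baz":46,"buj":42,"c":83,"qvm":26,"vu":87,"y":19,"yai":27}
After op 13 (replace /y 31): {"a":63,"baz":46,"buj":42,"c":83,"qvm":26,"vu":87,"y":31,"yai":27}
After op 14 (replace /qvm 33): {"a":63,"baz":46,"buj":42,"c":83,"qvm":33,"vu":87,"y":31,"yai":27}
After op 15 (replace /c 74): {"a":63,"baz":46,"buj":42,"c":74,"qvm":33,"vu":87,"y":31,"yai":27}
After op 16 (add /vrt 21): {"a":63,"baz":46,"buj":42,"c":74,"qvm":33,"vrt":21,"vu":87,"y":31,"yai":27}
After op 17 (add /vl 48): {"a":63,"baz":46,"buj":42,"c":74,"qvm":33,"vl":48,"vrt":21,"vu":87,"y":31,"yai":27}
After op 18 (add /ag 54): {"a":63,"ag":54,"baz":46,"buj":42,"c":74,"qvm":33,"vl":48,"vrt":21,"vu":87,"y":31,"yai":27}
After op 19 (add /y 81): {"a":63,"ag":54,"baz":46,"buj":42,"c":74,"qvm":33,"vl":48,"vrt":21,"vu":87,"y":81,"yai":27}
After op 20 (add /v 98): {"a":63,"ag":54,"baz":46,"buj":42,"c":74,"qvm":33,"v":98,"vl":48,"vrt":21,"vu":87,"y":81,"yai":27}
After op 21 (remove /baz): {"a":63,"ag":54,"buj":42,"c":74,"qvm":33,"v":98,"vl":48,"vrt":21,"vu":87,"y":81,"yai":27}
Value at /qvm: 33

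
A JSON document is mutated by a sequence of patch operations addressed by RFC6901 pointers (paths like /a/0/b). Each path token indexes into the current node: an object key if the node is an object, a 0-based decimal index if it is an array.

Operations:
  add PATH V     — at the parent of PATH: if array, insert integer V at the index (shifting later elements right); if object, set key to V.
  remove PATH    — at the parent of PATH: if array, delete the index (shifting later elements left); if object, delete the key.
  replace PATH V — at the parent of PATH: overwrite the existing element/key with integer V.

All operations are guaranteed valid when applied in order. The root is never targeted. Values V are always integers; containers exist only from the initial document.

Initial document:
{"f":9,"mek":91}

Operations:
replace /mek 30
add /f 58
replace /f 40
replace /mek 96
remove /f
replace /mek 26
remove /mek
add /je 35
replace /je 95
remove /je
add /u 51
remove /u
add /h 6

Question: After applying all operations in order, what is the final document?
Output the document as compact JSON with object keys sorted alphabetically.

Answer: {"h":6}

Derivation:
After op 1 (replace /mek 30): {"f":9,"mek":30}
After op 2 (add /f 58): {"f":58,"mek":30}
After op 3 (replace /f 40): {"f":40,"mek":30}
After op 4 (replace /mek 96): {"f":40,"mek":96}
After op 5 (remove /f): {"mek":96}
After op 6 (replace /mek 26): {"mek":26}
After op 7 (remove /mek): {}
After op 8 (add /je 35): {"je":35}
After op 9 (replace /je 95): {"je":95}
After op 10 (remove /je): {}
After op 11 (add /u 51): {"u":51}
After op 12 (remove /u): {}
After op 13 (add /h 6): {"h":6}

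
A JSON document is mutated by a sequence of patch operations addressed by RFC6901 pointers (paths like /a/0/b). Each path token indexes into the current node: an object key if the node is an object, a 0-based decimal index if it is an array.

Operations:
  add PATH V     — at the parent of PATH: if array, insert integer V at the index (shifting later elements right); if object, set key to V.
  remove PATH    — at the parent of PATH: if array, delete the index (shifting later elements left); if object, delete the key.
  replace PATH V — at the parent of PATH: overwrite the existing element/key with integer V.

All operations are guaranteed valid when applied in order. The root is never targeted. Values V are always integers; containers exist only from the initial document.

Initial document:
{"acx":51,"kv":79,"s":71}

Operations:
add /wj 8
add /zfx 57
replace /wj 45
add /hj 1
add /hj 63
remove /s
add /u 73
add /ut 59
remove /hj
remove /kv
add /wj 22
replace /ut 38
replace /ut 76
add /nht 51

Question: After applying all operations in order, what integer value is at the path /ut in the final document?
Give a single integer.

After op 1 (add /wj 8): {"acx":51,"kv":79,"s":71,"wj":8}
After op 2 (add /zfx 57): {"acx":51,"kv":79,"s":71,"wj":8,"zfx":57}
After op 3 (replace /wj 45): {"acx":51,"kv":79,"s":71,"wj":45,"zfx":57}
After op 4 (add /hj 1): {"acx":51,"hj":1,"kv":79,"s":71,"wj":45,"zfx":57}
After op 5 (add /hj 63): {"acx":51,"hj":63,"kv":79,"s":71,"wj":45,"zfx":57}
After op 6 (remove /s): {"acx":51,"hj":63,"kv":79,"wj":45,"zfx":57}
After op 7 (add /u 73): {"acx":51,"hj":63,"kv":79,"u":73,"wj":45,"zfx":57}
After op 8 (add /ut 59): {"acx":51,"hj":63,"kv":79,"u":73,"ut":59,"wj":45,"zfx":57}
After op 9 (remove /hj): {"acx":51,"kv":79,"u":73,"ut":59,"wj":45,"zfx":57}
After op 10 (remove /kv): {"acx":51,"u":73,"ut":59,"wj":45,"zfx":57}
After op 11 (add /wj 22): {"acx":51,"u":73,"ut":59,"wj":22,"zfx":57}
After op 12 (replace /ut 38): {"acx":51,"u":73,"ut":38,"wj":22,"zfx":57}
After op 13 (replace /ut 76): {"acx":51,"u":73,"ut":76,"wj":22,"zfx":57}
After op 14 (add /nht 51): {"acx":51,"nht":51,"u":73,"ut":76,"wj":22,"zfx":57}
Value at /ut: 76

Answer: 76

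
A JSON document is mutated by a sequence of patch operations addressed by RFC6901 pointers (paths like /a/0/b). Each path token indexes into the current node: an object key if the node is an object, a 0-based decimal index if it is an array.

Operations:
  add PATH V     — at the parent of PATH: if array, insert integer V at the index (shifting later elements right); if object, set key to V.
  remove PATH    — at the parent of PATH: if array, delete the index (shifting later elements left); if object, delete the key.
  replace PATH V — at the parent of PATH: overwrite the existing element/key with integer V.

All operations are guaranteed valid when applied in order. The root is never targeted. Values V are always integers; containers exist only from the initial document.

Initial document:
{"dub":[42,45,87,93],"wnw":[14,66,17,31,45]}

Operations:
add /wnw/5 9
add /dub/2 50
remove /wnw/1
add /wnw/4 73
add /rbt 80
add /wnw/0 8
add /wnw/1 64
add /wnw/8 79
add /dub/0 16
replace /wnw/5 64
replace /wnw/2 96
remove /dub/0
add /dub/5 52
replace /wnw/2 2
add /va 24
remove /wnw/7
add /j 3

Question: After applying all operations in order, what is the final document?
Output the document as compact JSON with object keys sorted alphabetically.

Answer: {"dub":[42,45,50,87,93,52],"j":3,"rbt":80,"va":24,"wnw":[8,64,2,17,31,64,73,79]}

Derivation:
After op 1 (add /wnw/5 9): {"dub":[42,45,87,93],"wnw":[14,66,17,31,45,9]}
After op 2 (add /dub/2 50): {"dub":[42,45,50,87,93],"wnw":[14,66,17,31,45,9]}
After op 3 (remove /wnw/1): {"dub":[42,45,50,87,93],"wnw":[14,17,31,45,9]}
After op 4 (add /wnw/4 73): {"dub":[42,45,50,87,93],"wnw":[14,17,31,45,73,9]}
After op 5 (add /rbt 80): {"dub":[42,45,50,87,93],"rbt":80,"wnw":[14,17,31,45,73,9]}
After op 6 (add /wnw/0 8): {"dub":[42,45,50,87,93],"rbt":80,"wnw":[8,14,17,31,45,73,9]}
After op 7 (add /wnw/1 64): {"dub":[42,45,50,87,93],"rbt":80,"wnw":[8,64,14,17,31,45,73,9]}
After op 8 (add /wnw/8 79): {"dub":[42,45,50,87,93],"rbt":80,"wnw":[8,64,14,17,31,45,73,9,79]}
After op 9 (add /dub/0 16): {"dub":[16,42,45,50,87,93],"rbt":80,"wnw":[8,64,14,17,31,45,73,9,79]}
After op 10 (replace /wnw/5 64): {"dub":[16,42,45,50,87,93],"rbt":80,"wnw":[8,64,14,17,31,64,73,9,79]}
After op 11 (replace /wnw/2 96): {"dub":[16,42,45,50,87,93],"rbt":80,"wnw":[8,64,96,17,31,64,73,9,79]}
After op 12 (remove /dub/0): {"dub":[42,45,50,87,93],"rbt":80,"wnw":[8,64,96,17,31,64,73,9,79]}
After op 13 (add /dub/5 52): {"dub":[42,45,50,87,93,52],"rbt":80,"wnw":[8,64,96,17,31,64,73,9,79]}
After op 14 (replace /wnw/2 2): {"dub":[42,45,50,87,93,52],"rbt":80,"wnw":[8,64,2,17,31,64,73,9,79]}
After op 15 (add /va 24): {"dub":[42,45,50,87,93,52],"rbt":80,"va":24,"wnw":[8,64,2,17,31,64,73,9,79]}
After op 16 (remove /wnw/7): {"dub":[42,45,50,87,93,52],"rbt":80,"va":24,"wnw":[8,64,2,17,31,64,73,79]}
After op 17 (add /j 3): {"dub":[42,45,50,87,93,52],"j":3,"rbt":80,"va":24,"wnw":[8,64,2,17,31,64,73,79]}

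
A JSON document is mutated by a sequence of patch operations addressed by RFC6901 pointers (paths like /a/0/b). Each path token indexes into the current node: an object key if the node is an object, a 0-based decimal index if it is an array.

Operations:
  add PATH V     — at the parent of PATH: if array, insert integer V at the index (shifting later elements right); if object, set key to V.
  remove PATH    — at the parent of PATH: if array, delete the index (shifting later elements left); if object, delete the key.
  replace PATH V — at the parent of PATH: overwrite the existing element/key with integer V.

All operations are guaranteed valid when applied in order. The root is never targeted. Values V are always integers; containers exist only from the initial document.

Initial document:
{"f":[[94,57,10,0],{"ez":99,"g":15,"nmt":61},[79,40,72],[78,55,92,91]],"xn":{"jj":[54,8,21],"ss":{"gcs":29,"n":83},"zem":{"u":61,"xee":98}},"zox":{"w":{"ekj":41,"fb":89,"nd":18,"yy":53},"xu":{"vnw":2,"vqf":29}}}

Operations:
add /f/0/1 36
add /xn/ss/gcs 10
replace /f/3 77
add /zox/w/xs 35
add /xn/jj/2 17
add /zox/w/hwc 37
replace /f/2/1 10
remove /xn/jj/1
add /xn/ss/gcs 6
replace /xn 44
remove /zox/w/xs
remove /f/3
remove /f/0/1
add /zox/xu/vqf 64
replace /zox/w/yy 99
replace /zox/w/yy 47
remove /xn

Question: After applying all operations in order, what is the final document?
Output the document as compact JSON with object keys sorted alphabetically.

After op 1 (add /f/0/1 36): {"f":[[94,36,57,10,0],{"ez":99,"g":15,"nmt":61},[79,40,72],[78,55,92,91]],"xn":{"jj":[54,8,21],"ss":{"gcs":29,"n":83},"zem":{"u":61,"xee":98}},"zox":{"w":{"ekj":41,"fb":89,"nd":18,"yy":53},"xu":{"vnw":2,"vqf":29}}}
After op 2 (add /xn/ss/gcs 10): {"f":[[94,36,57,10,0],{"ez":99,"g":15,"nmt":61},[79,40,72],[78,55,92,91]],"xn":{"jj":[54,8,21],"ss":{"gcs":10,"n":83},"zem":{"u":61,"xee":98}},"zox":{"w":{"ekj":41,"fb":89,"nd":18,"yy":53},"xu":{"vnw":2,"vqf":29}}}
After op 3 (replace /f/3 77): {"f":[[94,36,57,10,0],{"ez":99,"g":15,"nmt":61},[79,40,72],77],"xn":{"jj":[54,8,21],"ss":{"gcs":10,"n":83},"zem":{"u":61,"xee":98}},"zox":{"w":{"ekj":41,"fb":89,"nd":18,"yy":53},"xu":{"vnw":2,"vqf":29}}}
After op 4 (add /zox/w/xs 35): {"f":[[94,36,57,10,0],{"ez":99,"g":15,"nmt":61},[79,40,72],77],"xn":{"jj":[54,8,21],"ss":{"gcs":10,"n":83},"zem":{"u":61,"xee":98}},"zox":{"w":{"ekj":41,"fb":89,"nd":18,"xs":35,"yy":53},"xu":{"vnw":2,"vqf":29}}}
After op 5 (add /xn/jj/2 17): {"f":[[94,36,57,10,0],{"ez":99,"g":15,"nmt":61},[79,40,72],77],"xn":{"jj":[54,8,17,21],"ss":{"gcs":10,"n":83},"zem":{"u":61,"xee":98}},"zox":{"w":{"ekj":41,"fb":89,"nd":18,"xs":35,"yy":53},"xu":{"vnw":2,"vqf":29}}}
After op 6 (add /zox/w/hwc 37): {"f":[[94,36,57,10,0],{"ez":99,"g":15,"nmt":61},[79,40,72],77],"xn":{"jj":[54,8,17,21],"ss":{"gcs":10,"n":83},"zem":{"u":61,"xee":98}},"zox":{"w":{"ekj":41,"fb":89,"hwc":37,"nd":18,"xs":35,"yy":53},"xu":{"vnw":2,"vqf":29}}}
After op 7 (replace /f/2/1 10): {"f":[[94,36,57,10,0],{"ez":99,"g":15,"nmt":61},[79,10,72],77],"xn":{"jj":[54,8,17,21],"ss":{"gcs":10,"n":83},"zem":{"u":61,"xee":98}},"zox":{"w":{"ekj":41,"fb":89,"hwc":37,"nd":18,"xs":35,"yy":53},"xu":{"vnw":2,"vqf":29}}}
After op 8 (remove /xn/jj/1): {"f":[[94,36,57,10,0],{"ez":99,"g":15,"nmt":61},[79,10,72],77],"xn":{"jj":[54,17,21],"ss":{"gcs":10,"n":83},"zem":{"u":61,"xee":98}},"zox":{"w":{"ekj":41,"fb":89,"hwc":37,"nd":18,"xs":35,"yy":53},"xu":{"vnw":2,"vqf":29}}}
After op 9 (add /xn/ss/gcs 6): {"f":[[94,36,57,10,0],{"ez":99,"g":15,"nmt":61},[79,10,72],77],"xn":{"jj":[54,17,21],"ss":{"gcs":6,"n":83},"zem":{"u":61,"xee":98}},"zox":{"w":{"ekj":41,"fb":89,"hwc":37,"nd":18,"xs":35,"yy":53},"xu":{"vnw":2,"vqf":29}}}
After op 10 (replace /xn 44): {"f":[[94,36,57,10,0],{"ez":99,"g":15,"nmt":61},[79,10,72],77],"xn":44,"zox":{"w":{"ekj":41,"fb":89,"hwc":37,"nd":18,"xs":35,"yy":53},"xu":{"vnw":2,"vqf":29}}}
After op 11 (remove /zox/w/xs): {"f":[[94,36,57,10,0],{"ez":99,"g":15,"nmt":61},[79,10,72],77],"xn":44,"zox":{"w":{"ekj":41,"fb":89,"hwc":37,"nd":18,"yy":53},"xu":{"vnw":2,"vqf":29}}}
After op 12 (remove /f/3): {"f":[[94,36,57,10,0],{"ez":99,"g":15,"nmt":61},[79,10,72]],"xn":44,"zox":{"w":{"ekj":41,"fb":89,"hwc":37,"nd":18,"yy":53},"xu":{"vnw":2,"vqf":29}}}
After op 13 (remove /f/0/1): {"f":[[94,57,10,0],{"ez":99,"g":15,"nmt":61},[79,10,72]],"xn":44,"zox":{"w":{"ekj":41,"fb":89,"hwc":37,"nd":18,"yy":53},"xu":{"vnw":2,"vqf":29}}}
After op 14 (add /zox/xu/vqf 64): {"f":[[94,57,10,0],{"ez":99,"g":15,"nmt":61},[79,10,72]],"xn":44,"zox":{"w":{"ekj":41,"fb":89,"hwc":37,"nd":18,"yy":53},"xu":{"vnw":2,"vqf":64}}}
After op 15 (replace /zox/w/yy 99): {"f":[[94,57,10,0],{"ez":99,"g":15,"nmt":61},[79,10,72]],"xn":44,"zox":{"w":{"ekj":41,"fb":89,"hwc":37,"nd":18,"yy":99},"xu":{"vnw":2,"vqf":64}}}
After op 16 (replace /zox/w/yy 47): {"f":[[94,57,10,0],{"ez":99,"g":15,"nmt":61},[79,10,72]],"xn":44,"zox":{"w":{"ekj":41,"fb":89,"hwc":37,"nd":18,"yy":47},"xu":{"vnw":2,"vqf":64}}}
After op 17 (remove /xn): {"f":[[94,57,10,0],{"ez":99,"g":15,"nmt":61},[79,10,72]],"zox":{"w":{"ekj":41,"fb":89,"hwc":37,"nd":18,"yy":47},"xu":{"vnw":2,"vqf":64}}}

Answer: {"f":[[94,57,10,0],{"ez":99,"g":15,"nmt":61},[79,10,72]],"zox":{"w":{"ekj":41,"fb":89,"hwc":37,"nd":18,"yy":47},"xu":{"vnw":2,"vqf":64}}}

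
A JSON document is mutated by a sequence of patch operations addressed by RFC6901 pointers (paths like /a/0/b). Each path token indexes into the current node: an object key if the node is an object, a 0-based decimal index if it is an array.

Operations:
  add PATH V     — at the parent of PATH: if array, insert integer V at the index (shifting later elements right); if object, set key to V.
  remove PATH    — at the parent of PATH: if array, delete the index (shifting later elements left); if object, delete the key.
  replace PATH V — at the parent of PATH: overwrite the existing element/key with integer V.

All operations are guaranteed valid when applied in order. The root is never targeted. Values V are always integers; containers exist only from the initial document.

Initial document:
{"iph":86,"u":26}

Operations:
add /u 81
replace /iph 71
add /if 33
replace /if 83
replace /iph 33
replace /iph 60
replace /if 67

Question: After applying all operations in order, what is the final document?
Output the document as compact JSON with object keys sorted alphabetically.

Answer: {"if":67,"iph":60,"u":81}

Derivation:
After op 1 (add /u 81): {"iph":86,"u":81}
After op 2 (replace /iph 71): {"iph":71,"u":81}
After op 3 (add /if 33): {"if":33,"iph":71,"u":81}
After op 4 (replace /if 83): {"if":83,"iph":71,"u":81}
After op 5 (replace /iph 33): {"if":83,"iph":33,"u":81}
After op 6 (replace /iph 60): {"if":83,"iph":60,"u":81}
After op 7 (replace /if 67): {"if":67,"iph":60,"u":81}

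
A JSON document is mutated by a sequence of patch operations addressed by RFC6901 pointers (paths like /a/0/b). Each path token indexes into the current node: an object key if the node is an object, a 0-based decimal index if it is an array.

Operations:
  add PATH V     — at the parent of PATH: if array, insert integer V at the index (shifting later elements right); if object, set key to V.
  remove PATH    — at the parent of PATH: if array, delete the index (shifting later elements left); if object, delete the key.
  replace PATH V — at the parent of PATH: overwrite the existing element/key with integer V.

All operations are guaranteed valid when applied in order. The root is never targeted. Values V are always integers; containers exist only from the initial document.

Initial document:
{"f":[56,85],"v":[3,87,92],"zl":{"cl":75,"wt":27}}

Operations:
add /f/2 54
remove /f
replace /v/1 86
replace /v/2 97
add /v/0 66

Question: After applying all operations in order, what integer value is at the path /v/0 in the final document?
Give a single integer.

After op 1 (add /f/2 54): {"f":[56,85,54],"v":[3,87,92],"zl":{"cl":75,"wt":27}}
After op 2 (remove /f): {"v":[3,87,92],"zl":{"cl":75,"wt":27}}
After op 3 (replace /v/1 86): {"v":[3,86,92],"zl":{"cl":75,"wt":27}}
After op 4 (replace /v/2 97): {"v":[3,86,97],"zl":{"cl":75,"wt":27}}
After op 5 (add /v/0 66): {"v":[66,3,86,97],"zl":{"cl":75,"wt":27}}
Value at /v/0: 66

Answer: 66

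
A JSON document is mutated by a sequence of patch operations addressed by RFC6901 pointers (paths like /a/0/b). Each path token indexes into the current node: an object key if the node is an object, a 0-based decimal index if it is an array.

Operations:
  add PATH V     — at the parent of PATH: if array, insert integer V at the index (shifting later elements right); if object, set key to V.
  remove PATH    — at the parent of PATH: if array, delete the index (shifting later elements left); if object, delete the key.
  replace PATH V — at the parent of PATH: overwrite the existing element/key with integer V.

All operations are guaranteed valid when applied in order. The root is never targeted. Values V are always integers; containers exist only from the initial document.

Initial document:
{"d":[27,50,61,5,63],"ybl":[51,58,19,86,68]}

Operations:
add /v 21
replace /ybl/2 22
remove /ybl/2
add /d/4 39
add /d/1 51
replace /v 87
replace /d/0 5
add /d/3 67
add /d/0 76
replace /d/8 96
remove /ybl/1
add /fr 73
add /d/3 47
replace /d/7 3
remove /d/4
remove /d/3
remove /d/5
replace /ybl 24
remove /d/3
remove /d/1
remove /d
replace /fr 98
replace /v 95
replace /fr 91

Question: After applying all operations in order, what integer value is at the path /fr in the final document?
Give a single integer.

After op 1 (add /v 21): {"d":[27,50,61,5,63],"v":21,"ybl":[51,58,19,86,68]}
After op 2 (replace /ybl/2 22): {"d":[27,50,61,5,63],"v":21,"ybl":[51,58,22,86,68]}
After op 3 (remove /ybl/2): {"d":[27,50,61,5,63],"v":21,"ybl":[51,58,86,68]}
After op 4 (add /d/4 39): {"d":[27,50,61,5,39,63],"v":21,"ybl":[51,58,86,68]}
After op 5 (add /d/1 51): {"d":[27,51,50,61,5,39,63],"v":21,"ybl":[51,58,86,68]}
After op 6 (replace /v 87): {"d":[27,51,50,61,5,39,63],"v":87,"ybl":[51,58,86,68]}
After op 7 (replace /d/0 5): {"d":[5,51,50,61,5,39,63],"v":87,"ybl":[51,58,86,68]}
After op 8 (add /d/3 67): {"d":[5,51,50,67,61,5,39,63],"v":87,"ybl":[51,58,86,68]}
After op 9 (add /d/0 76): {"d":[76,5,51,50,67,61,5,39,63],"v":87,"ybl":[51,58,86,68]}
After op 10 (replace /d/8 96): {"d":[76,5,51,50,67,61,5,39,96],"v":87,"ybl":[51,58,86,68]}
After op 11 (remove /ybl/1): {"d":[76,5,51,50,67,61,5,39,96],"v":87,"ybl":[51,86,68]}
After op 12 (add /fr 73): {"d":[76,5,51,50,67,61,5,39,96],"fr":73,"v":87,"ybl":[51,86,68]}
After op 13 (add /d/3 47): {"d":[76,5,51,47,50,67,61,5,39,96],"fr":73,"v":87,"ybl":[51,86,68]}
After op 14 (replace /d/7 3): {"d":[76,5,51,47,50,67,61,3,39,96],"fr":73,"v":87,"ybl":[51,86,68]}
After op 15 (remove /d/4): {"d":[76,5,51,47,67,61,3,39,96],"fr":73,"v":87,"ybl":[51,86,68]}
After op 16 (remove /d/3): {"d":[76,5,51,67,61,3,39,96],"fr":73,"v":87,"ybl":[51,86,68]}
After op 17 (remove /d/5): {"d":[76,5,51,67,61,39,96],"fr":73,"v":87,"ybl":[51,86,68]}
After op 18 (replace /ybl 24): {"d":[76,5,51,67,61,39,96],"fr":73,"v":87,"ybl":24}
After op 19 (remove /d/3): {"d":[76,5,51,61,39,96],"fr":73,"v":87,"ybl":24}
After op 20 (remove /d/1): {"d":[76,51,61,39,96],"fr":73,"v":87,"ybl":24}
After op 21 (remove /d): {"fr":73,"v":87,"ybl":24}
After op 22 (replace /fr 98): {"fr":98,"v":87,"ybl":24}
After op 23 (replace /v 95): {"fr":98,"v":95,"ybl":24}
After op 24 (replace /fr 91): {"fr":91,"v":95,"ybl":24}
Value at /fr: 91

Answer: 91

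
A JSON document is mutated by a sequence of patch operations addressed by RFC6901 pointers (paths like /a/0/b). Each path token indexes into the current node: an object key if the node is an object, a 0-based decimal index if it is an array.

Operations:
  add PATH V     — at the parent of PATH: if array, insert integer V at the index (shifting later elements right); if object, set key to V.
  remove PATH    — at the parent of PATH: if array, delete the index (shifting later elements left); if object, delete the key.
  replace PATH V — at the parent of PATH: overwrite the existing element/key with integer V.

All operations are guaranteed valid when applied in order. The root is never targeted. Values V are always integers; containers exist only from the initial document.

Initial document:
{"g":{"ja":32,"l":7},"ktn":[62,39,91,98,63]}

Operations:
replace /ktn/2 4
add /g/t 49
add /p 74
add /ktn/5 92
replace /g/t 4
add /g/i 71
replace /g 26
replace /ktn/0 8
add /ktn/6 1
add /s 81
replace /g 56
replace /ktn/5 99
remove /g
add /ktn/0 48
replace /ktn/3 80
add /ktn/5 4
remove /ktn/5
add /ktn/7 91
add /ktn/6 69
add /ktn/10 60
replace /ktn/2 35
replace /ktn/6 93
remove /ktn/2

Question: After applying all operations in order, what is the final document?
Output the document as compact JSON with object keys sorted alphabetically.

Answer: {"ktn":[48,8,80,98,63,93,99,91,1,60],"p":74,"s":81}

Derivation:
After op 1 (replace /ktn/2 4): {"g":{"ja":32,"l":7},"ktn":[62,39,4,98,63]}
After op 2 (add /g/t 49): {"g":{"ja":32,"l":7,"t":49},"ktn":[62,39,4,98,63]}
After op 3 (add /p 74): {"g":{"ja":32,"l":7,"t":49},"ktn":[62,39,4,98,63],"p":74}
After op 4 (add /ktn/5 92): {"g":{"ja":32,"l":7,"t":49},"ktn":[62,39,4,98,63,92],"p":74}
After op 5 (replace /g/t 4): {"g":{"ja":32,"l":7,"t":4},"ktn":[62,39,4,98,63,92],"p":74}
After op 6 (add /g/i 71): {"g":{"i":71,"ja":32,"l":7,"t":4},"ktn":[62,39,4,98,63,92],"p":74}
After op 7 (replace /g 26): {"g":26,"ktn":[62,39,4,98,63,92],"p":74}
After op 8 (replace /ktn/0 8): {"g":26,"ktn":[8,39,4,98,63,92],"p":74}
After op 9 (add /ktn/6 1): {"g":26,"ktn":[8,39,4,98,63,92,1],"p":74}
After op 10 (add /s 81): {"g":26,"ktn":[8,39,4,98,63,92,1],"p":74,"s":81}
After op 11 (replace /g 56): {"g":56,"ktn":[8,39,4,98,63,92,1],"p":74,"s":81}
After op 12 (replace /ktn/5 99): {"g":56,"ktn":[8,39,4,98,63,99,1],"p":74,"s":81}
After op 13 (remove /g): {"ktn":[8,39,4,98,63,99,1],"p":74,"s":81}
After op 14 (add /ktn/0 48): {"ktn":[48,8,39,4,98,63,99,1],"p":74,"s":81}
After op 15 (replace /ktn/3 80): {"ktn":[48,8,39,80,98,63,99,1],"p":74,"s":81}
After op 16 (add /ktn/5 4): {"ktn":[48,8,39,80,98,4,63,99,1],"p":74,"s":81}
After op 17 (remove /ktn/5): {"ktn":[48,8,39,80,98,63,99,1],"p":74,"s":81}
After op 18 (add /ktn/7 91): {"ktn":[48,8,39,80,98,63,99,91,1],"p":74,"s":81}
After op 19 (add /ktn/6 69): {"ktn":[48,8,39,80,98,63,69,99,91,1],"p":74,"s":81}
After op 20 (add /ktn/10 60): {"ktn":[48,8,39,80,98,63,69,99,91,1,60],"p":74,"s":81}
After op 21 (replace /ktn/2 35): {"ktn":[48,8,35,80,98,63,69,99,91,1,60],"p":74,"s":81}
After op 22 (replace /ktn/6 93): {"ktn":[48,8,35,80,98,63,93,99,91,1,60],"p":74,"s":81}
After op 23 (remove /ktn/2): {"ktn":[48,8,80,98,63,93,99,91,1,60],"p":74,"s":81}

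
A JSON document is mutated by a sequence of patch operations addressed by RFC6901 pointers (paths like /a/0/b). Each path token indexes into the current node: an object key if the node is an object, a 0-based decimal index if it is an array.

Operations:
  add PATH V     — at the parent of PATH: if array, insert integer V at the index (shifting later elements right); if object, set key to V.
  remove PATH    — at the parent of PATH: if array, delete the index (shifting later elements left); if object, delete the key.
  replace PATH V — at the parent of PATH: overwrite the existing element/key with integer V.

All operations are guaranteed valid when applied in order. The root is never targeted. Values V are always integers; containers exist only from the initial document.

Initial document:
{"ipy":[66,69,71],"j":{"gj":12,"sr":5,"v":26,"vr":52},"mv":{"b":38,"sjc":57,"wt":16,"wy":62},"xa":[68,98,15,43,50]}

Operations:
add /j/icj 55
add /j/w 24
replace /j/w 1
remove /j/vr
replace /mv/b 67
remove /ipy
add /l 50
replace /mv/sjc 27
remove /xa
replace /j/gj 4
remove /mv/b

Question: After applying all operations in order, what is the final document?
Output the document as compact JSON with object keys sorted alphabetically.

After op 1 (add /j/icj 55): {"ipy":[66,69,71],"j":{"gj":12,"icj":55,"sr":5,"v":26,"vr":52},"mv":{"b":38,"sjc":57,"wt":16,"wy":62},"xa":[68,98,15,43,50]}
After op 2 (add /j/w 24): {"ipy":[66,69,71],"j":{"gj":12,"icj":55,"sr":5,"v":26,"vr":52,"w":24},"mv":{"b":38,"sjc":57,"wt":16,"wy":62},"xa":[68,98,15,43,50]}
After op 3 (replace /j/w 1): {"ipy":[66,69,71],"j":{"gj":12,"icj":55,"sr":5,"v":26,"vr":52,"w":1},"mv":{"b":38,"sjc":57,"wt":16,"wy":62},"xa":[68,98,15,43,50]}
After op 4 (remove /j/vr): {"ipy":[66,69,71],"j":{"gj":12,"icj":55,"sr":5,"v":26,"w":1},"mv":{"b":38,"sjc":57,"wt":16,"wy":62},"xa":[68,98,15,43,50]}
After op 5 (replace /mv/b 67): {"ipy":[66,69,71],"j":{"gj":12,"icj":55,"sr":5,"v":26,"w":1},"mv":{"b":67,"sjc":57,"wt":16,"wy":62},"xa":[68,98,15,43,50]}
After op 6 (remove /ipy): {"j":{"gj":12,"icj":55,"sr":5,"v":26,"w":1},"mv":{"b":67,"sjc":57,"wt":16,"wy":62},"xa":[68,98,15,43,50]}
After op 7 (add /l 50): {"j":{"gj":12,"icj":55,"sr":5,"v":26,"w":1},"l":50,"mv":{"b":67,"sjc":57,"wt":16,"wy":62},"xa":[68,98,15,43,50]}
After op 8 (replace /mv/sjc 27): {"j":{"gj":12,"icj":55,"sr":5,"v":26,"w":1},"l":50,"mv":{"b":67,"sjc":27,"wt":16,"wy":62},"xa":[68,98,15,43,50]}
After op 9 (remove /xa): {"j":{"gj":12,"icj":55,"sr":5,"v":26,"w":1},"l":50,"mv":{"b":67,"sjc":27,"wt":16,"wy":62}}
After op 10 (replace /j/gj 4): {"j":{"gj":4,"icj":55,"sr":5,"v":26,"w":1},"l":50,"mv":{"b":67,"sjc":27,"wt":16,"wy":62}}
After op 11 (remove /mv/b): {"j":{"gj":4,"icj":55,"sr":5,"v":26,"w":1},"l":50,"mv":{"sjc":27,"wt":16,"wy":62}}

Answer: {"j":{"gj":4,"icj":55,"sr":5,"v":26,"w":1},"l":50,"mv":{"sjc":27,"wt":16,"wy":62}}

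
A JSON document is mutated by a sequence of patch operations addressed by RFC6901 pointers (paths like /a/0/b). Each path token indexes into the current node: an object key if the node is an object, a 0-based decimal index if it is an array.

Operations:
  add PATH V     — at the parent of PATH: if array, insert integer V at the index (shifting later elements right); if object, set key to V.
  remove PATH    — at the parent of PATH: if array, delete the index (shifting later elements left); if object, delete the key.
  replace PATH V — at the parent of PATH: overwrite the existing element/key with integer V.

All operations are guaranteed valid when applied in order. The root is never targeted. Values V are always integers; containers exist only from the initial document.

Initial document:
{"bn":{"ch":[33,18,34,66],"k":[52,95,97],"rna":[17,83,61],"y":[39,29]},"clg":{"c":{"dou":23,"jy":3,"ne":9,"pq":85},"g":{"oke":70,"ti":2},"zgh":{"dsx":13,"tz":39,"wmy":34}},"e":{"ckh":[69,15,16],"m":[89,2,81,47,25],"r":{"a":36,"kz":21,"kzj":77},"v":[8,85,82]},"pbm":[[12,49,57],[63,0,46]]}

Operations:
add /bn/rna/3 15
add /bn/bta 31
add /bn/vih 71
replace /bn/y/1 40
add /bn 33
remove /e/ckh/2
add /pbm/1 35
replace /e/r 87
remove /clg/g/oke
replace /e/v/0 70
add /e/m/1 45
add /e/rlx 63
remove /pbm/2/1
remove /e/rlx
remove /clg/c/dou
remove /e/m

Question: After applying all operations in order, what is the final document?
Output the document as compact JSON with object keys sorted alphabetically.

After op 1 (add /bn/rna/3 15): {"bn":{"ch":[33,18,34,66],"k":[52,95,97],"rna":[17,83,61,15],"y":[39,29]},"clg":{"c":{"dou":23,"jy":3,"ne":9,"pq":85},"g":{"oke":70,"ti":2},"zgh":{"dsx":13,"tz":39,"wmy":34}},"e":{"ckh":[69,15,16],"m":[89,2,81,47,25],"r":{"a":36,"kz":21,"kzj":77},"v":[8,85,82]},"pbm":[[12,49,57],[63,0,46]]}
After op 2 (add /bn/bta 31): {"bn":{"bta":31,"ch":[33,18,34,66],"k":[52,95,97],"rna":[17,83,61,15],"y":[39,29]},"clg":{"c":{"dou":23,"jy":3,"ne":9,"pq":85},"g":{"oke":70,"ti":2},"zgh":{"dsx":13,"tz":39,"wmy":34}},"e":{"ckh":[69,15,16],"m":[89,2,81,47,25],"r":{"a":36,"kz":21,"kzj":77},"v":[8,85,82]},"pbm":[[12,49,57],[63,0,46]]}
After op 3 (add /bn/vih 71): {"bn":{"bta":31,"ch":[33,18,34,66],"k":[52,95,97],"rna":[17,83,61,15],"vih":71,"y":[39,29]},"clg":{"c":{"dou":23,"jy":3,"ne":9,"pq":85},"g":{"oke":70,"ti":2},"zgh":{"dsx":13,"tz":39,"wmy":34}},"e":{"ckh":[69,15,16],"m":[89,2,81,47,25],"r":{"a":36,"kz":21,"kzj":77},"v":[8,85,82]},"pbm":[[12,49,57],[63,0,46]]}
After op 4 (replace /bn/y/1 40): {"bn":{"bta":31,"ch":[33,18,34,66],"k":[52,95,97],"rna":[17,83,61,15],"vih":71,"y":[39,40]},"clg":{"c":{"dou":23,"jy":3,"ne":9,"pq":85},"g":{"oke":70,"ti":2},"zgh":{"dsx":13,"tz":39,"wmy":34}},"e":{"ckh":[69,15,16],"m":[89,2,81,47,25],"r":{"a":36,"kz":21,"kzj":77},"v":[8,85,82]},"pbm":[[12,49,57],[63,0,46]]}
After op 5 (add /bn 33): {"bn":33,"clg":{"c":{"dou":23,"jy":3,"ne":9,"pq":85},"g":{"oke":70,"ti":2},"zgh":{"dsx":13,"tz":39,"wmy":34}},"e":{"ckh":[69,15,16],"m":[89,2,81,47,25],"r":{"a":36,"kz":21,"kzj":77},"v":[8,85,82]},"pbm":[[12,49,57],[63,0,46]]}
After op 6 (remove /e/ckh/2): {"bn":33,"clg":{"c":{"dou":23,"jy":3,"ne":9,"pq":85},"g":{"oke":70,"ti":2},"zgh":{"dsx":13,"tz":39,"wmy":34}},"e":{"ckh":[69,15],"m":[89,2,81,47,25],"r":{"a":36,"kz":21,"kzj":77},"v":[8,85,82]},"pbm":[[12,49,57],[63,0,46]]}
After op 7 (add /pbm/1 35): {"bn":33,"clg":{"c":{"dou":23,"jy":3,"ne":9,"pq":85},"g":{"oke":70,"ti":2},"zgh":{"dsx":13,"tz":39,"wmy":34}},"e":{"ckh":[69,15],"m":[89,2,81,47,25],"r":{"a":36,"kz":21,"kzj":77},"v":[8,85,82]},"pbm":[[12,49,57],35,[63,0,46]]}
After op 8 (replace /e/r 87): {"bn":33,"clg":{"c":{"dou":23,"jy":3,"ne":9,"pq":85},"g":{"oke":70,"ti":2},"zgh":{"dsx":13,"tz":39,"wmy":34}},"e":{"ckh":[69,15],"m":[89,2,81,47,25],"r":87,"v":[8,85,82]},"pbm":[[12,49,57],35,[63,0,46]]}
After op 9 (remove /clg/g/oke): {"bn":33,"clg":{"c":{"dou":23,"jy":3,"ne":9,"pq":85},"g":{"ti":2},"zgh":{"dsx":13,"tz":39,"wmy":34}},"e":{"ckh":[69,15],"m":[89,2,81,47,25],"r":87,"v":[8,85,82]},"pbm":[[12,49,57],35,[63,0,46]]}
After op 10 (replace /e/v/0 70): {"bn":33,"clg":{"c":{"dou":23,"jy":3,"ne":9,"pq":85},"g":{"ti":2},"zgh":{"dsx":13,"tz":39,"wmy":34}},"e":{"ckh":[69,15],"m":[89,2,81,47,25],"r":87,"v":[70,85,82]},"pbm":[[12,49,57],35,[63,0,46]]}
After op 11 (add /e/m/1 45): {"bn":33,"clg":{"c":{"dou":23,"jy":3,"ne":9,"pq":85},"g":{"ti":2},"zgh":{"dsx":13,"tz":39,"wmy":34}},"e":{"ckh":[69,15],"m":[89,45,2,81,47,25],"r":87,"v":[70,85,82]},"pbm":[[12,49,57],35,[63,0,46]]}
After op 12 (add /e/rlx 63): {"bn":33,"clg":{"c":{"dou":23,"jy":3,"ne":9,"pq":85},"g":{"ti":2},"zgh":{"dsx":13,"tz":39,"wmy":34}},"e":{"ckh":[69,15],"m":[89,45,2,81,47,25],"r":87,"rlx":63,"v":[70,85,82]},"pbm":[[12,49,57],35,[63,0,46]]}
After op 13 (remove /pbm/2/1): {"bn":33,"clg":{"c":{"dou":23,"jy":3,"ne":9,"pq":85},"g":{"ti":2},"zgh":{"dsx":13,"tz":39,"wmy":34}},"e":{"ckh":[69,15],"m":[89,45,2,81,47,25],"r":87,"rlx":63,"v":[70,85,82]},"pbm":[[12,49,57],35,[63,46]]}
After op 14 (remove /e/rlx): {"bn":33,"clg":{"c":{"dou":23,"jy":3,"ne":9,"pq":85},"g":{"ti":2},"zgh":{"dsx":13,"tz":39,"wmy":34}},"e":{"ckh":[69,15],"m":[89,45,2,81,47,25],"r":87,"v":[70,85,82]},"pbm":[[12,49,57],35,[63,46]]}
After op 15 (remove /clg/c/dou): {"bn":33,"clg":{"c":{"jy":3,"ne":9,"pq":85},"g":{"ti":2},"zgh":{"dsx":13,"tz":39,"wmy":34}},"e":{"ckh":[69,15],"m":[89,45,2,81,47,25],"r":87,"v":[70,85,82]},"pbm":[[12,49,57],35,[63,46]]}
After op 16 (remove /e/m): {"bn":33,"clg":{"c":{"jy":3,"ne":9,"pq":85},"g":{"ti":2},"zgh":{"dsx":13,"tz":39,"wmy":34}},"e":{"ckh":[69,15],"r":87,"v":[70,85,82]},"pbm":[[12,49,57],35,[63,46]]}

Answer: {"bn":33,"clg":{"c":{"jy":3,"ne":9,"pq":85},"g":{"ti":2},"zgh":{"dsx":13,"tz":39,"wmy":34}},"e":{"ckh":[69,15],"r":87,"v":[70,85,82]},"pbm":[[12,49,57],35,[63,46]]}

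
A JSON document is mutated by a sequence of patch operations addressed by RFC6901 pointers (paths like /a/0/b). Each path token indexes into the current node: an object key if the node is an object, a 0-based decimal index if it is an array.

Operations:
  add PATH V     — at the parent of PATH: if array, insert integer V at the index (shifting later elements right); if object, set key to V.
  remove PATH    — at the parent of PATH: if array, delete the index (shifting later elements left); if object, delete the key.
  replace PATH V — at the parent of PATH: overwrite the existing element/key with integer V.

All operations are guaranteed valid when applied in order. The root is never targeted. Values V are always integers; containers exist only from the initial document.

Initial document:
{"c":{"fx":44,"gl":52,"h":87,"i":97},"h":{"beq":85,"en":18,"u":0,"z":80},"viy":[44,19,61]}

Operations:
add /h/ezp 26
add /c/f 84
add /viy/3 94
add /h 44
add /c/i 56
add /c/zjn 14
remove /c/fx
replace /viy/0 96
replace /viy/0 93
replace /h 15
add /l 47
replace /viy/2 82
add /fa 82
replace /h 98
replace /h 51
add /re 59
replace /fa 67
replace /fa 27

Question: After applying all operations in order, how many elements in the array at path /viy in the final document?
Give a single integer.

Answer: 4

Derivation:
After op 1 (add /h/ezp 26): {"c":{"fx":44,"gl":52,"h":87,"i":97},"h":{"beq":85,"en":18,"ezp":26,"u":0,"z":80},"viy":[44,19,61]}
After op 2 (add /c/f 84): {"c":{"f":84,"fx":44,"gl":52,"h":87,"i":97},"h":{"beq":85,"en":18,"ezp":26,"u":0,"z":80},"viy":[44,19,61]}
After op 3 (add /viy/3 94): {"c":{"f":84,"fx":44,"gl":52,"h":87,"i":97},"h":{"beq":85,"en":18,"ezp":26,"u":0,"z":80},"viy":[44,19,61,94]}
After op 4 (add /h 44): {"c":{"f":84,"fx":44,"gl":52,"h":87,"i":97},"h":44,"viy":[44,19,61,94]}
After op 5 (add /c/i 56): {"c":{"f":84,"fx":44,"gl":52,"h":87,"i":56},"h":44,"viy":[44,19,61,94]}
After op 6 (add /c/zjn 14): {"c":{"f":84,"fx":44,"gl":52,"h":87,"i":56,"zjn":14},"h":44,"viy":[44,19,61,94]}
After op 7 (remove /c/fx): {"c":{"f":84,"gl":52,"h":87,"i":56,"zjn":14},"h":44,"viy":[44,19,61,94]}
After op 8 (replace /viy/0 96): {"c":{"f":84,"gl":52,"h":87,"i":56,"zjn":14},"h":44,"viy":[96,19,61,94]}
After op 9 (replace /viy/0 93): {"c":{"f":84,"gl":52,"h":87,"i":56,"zjn":14},"h":44,"viy":[93,19,61,94]}
After op 10 (replace /h 15): {"c":{"f":84,"gl":52,"h":87,"i":56,"zjn":14},"h":15,"viy":[93,19,61,94]}
After op 11 (add /l 47): {"c":{"f":84,"gl":52,"h":87,"i":56,"zjn":14},"h":15,"l":47,"viy":[93,19,61,94]}
After op 12 (replace /viy/2 82): {"c":{"f":84,"gl":52,"h":87,"i":56,"zjn":14},"h":15,"l":47,"viy":[93,19,82,94]}
After op 13 (add /fa 82): {"c":{"f":84,"gl":52,"h":87,"i":56,"zjn":14},"fa":82,"h":15,"l":47,"viy":[93,19,82,94]}
After op 14 (replace /h 98): {"c":{"f":84,"gl":52,"h":87,"i":56,"zjn":14},"fa":82,"h":98,"l":47,"viy":[93,19,82,94]}
After op 15 (replace /h 51): {"c":{"f":84,"gl":52,"h":87,"i":56,"zjn":14},"fa":82,"h":51,"l":47,"viy":[93,19,82,94]}
After op 16 (add /re 59): {"c":{"f":84,"gl":52,"h":87,"i":56,"zjn":14},"fa":82,"h":51,"l":47,"re":59,"viy":[93,19,82,94]}
After op 17 (replace /fa 67): {"c":{"f":84,"gl":52,"h":87,"i":56,"zjn":14},"fa":67,"h":51,"l":47,"re":59,"viy":[93,19,82,94]}
After op 18 (replace /fa 27): {"c":{"f":84,"gl":52,"h":87,"i":56,"zjn":14},"fa":27,"h":51,"l":47,"re":59,"viy":[93,19,82,94]}
Size at path /viy: 4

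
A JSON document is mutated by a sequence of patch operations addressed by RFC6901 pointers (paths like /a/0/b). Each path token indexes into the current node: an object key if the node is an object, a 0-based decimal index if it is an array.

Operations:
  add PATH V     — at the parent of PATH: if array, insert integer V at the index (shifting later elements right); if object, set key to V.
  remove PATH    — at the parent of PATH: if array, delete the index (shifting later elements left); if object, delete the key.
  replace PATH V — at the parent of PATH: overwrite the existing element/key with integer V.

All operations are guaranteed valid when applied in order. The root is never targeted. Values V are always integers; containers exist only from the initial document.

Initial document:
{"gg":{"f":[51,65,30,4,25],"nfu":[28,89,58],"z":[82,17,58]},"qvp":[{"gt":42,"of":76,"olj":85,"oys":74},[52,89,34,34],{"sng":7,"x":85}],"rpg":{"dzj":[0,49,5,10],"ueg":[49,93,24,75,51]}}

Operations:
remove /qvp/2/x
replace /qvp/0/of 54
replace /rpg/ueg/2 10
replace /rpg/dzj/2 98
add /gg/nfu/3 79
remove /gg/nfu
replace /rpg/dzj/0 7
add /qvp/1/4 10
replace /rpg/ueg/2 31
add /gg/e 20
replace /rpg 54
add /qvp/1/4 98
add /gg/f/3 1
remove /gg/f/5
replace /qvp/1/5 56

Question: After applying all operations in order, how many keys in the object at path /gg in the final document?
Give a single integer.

After op 1 (remove /qvp/2/x): {"gg":{"f":[51,65,30,4,25],"nfu":[28,89,58],"z":[82,17,58]},"qvp":[{"gt":42,"of":76,"olj":85,"oys":74},[52,89,34,34],{"sng":7}],"rpg":{"dzj":[0,49,5,10],"ueg":[49,93,24,75,51]}}
After op 2 (replace /qvp/0/of 54): {"gg":{"f":[51,65,30,4,25],"nfu":[28,89,58],"z":[82,17,58]},"qvp":[{"gt":42,"of":54,"olj":85,"oys":74},[52,89,34,34],{"sng":7}],"rpg":{"dzj":[0,49,5,10],"ueg":[49,93,24,75,51]}}
After op 3 (replace /rpg/ueg/2 10): {"gg":{"f":[51,65,30,4,25],"nfu":[28,89,58],"z":[82,17,58]},"qvp":[{"gt":42,"of":54,"olj":85,"oys":74},[52,89,34,34],{"sng":7}],"rpg":{"dzj":[0,49,5,10],"ueg":[49,93,10,75,51]}}
After op 4 (replace /rpg/dzj/2 98): {"gg":{"f":[51,65,30,4,25],"nfu":[28,89,58],"z":[82,17,58]},"qvp":[{"gt":42,"of":54,"olj":85,"oys":74},[52,89,34,34],{"sng":7}],"rpg":{"dzj":[0,49,98,10],"ueg":[49,93,10,75,51]}}
After op 5 (add /gg/nfu/3 79): {"gg":{"f":[51,65,30,4,25],"nfu":[28,89,58,79],"z":[82,17,58]},"qvp":[{"gt":42,"of":54,"olj":85,"oys":74},[52,89,34,34],{"sng":7}],"rpg":{"dzj":[0,49,98,10],"ueg":[49,93,10,75,51]}}
After op 6 (remove /gg/nfu): {"gg":{"f":[51,65,30,4,25],"z":[82,17,58]},"qvp":[{"gt":42,"of":54,"olj":85,"oys":74},[52,89,34,34],{"sng":7}],"rpg":{"dzj":[0,49,98,10],"ueg":[49,93,10,75,51]}}
After op 7 (replace /rpg/dzj/0 7): {"gg":{"f":[51,65,30,4,25],"z":[82,17,58]},"qvp":[{"gt":42,"of":54,"olj":85,"oys":74},[52,89,34,34],{"sng":7}],"rpg":{"dzj":[7,49,98,10],"ueg":[49,93,10,75,51]}}
After op 8 (add /qvp/1/4 10): {"gg":{"f":[51,65,30,4,25],"z":[82,17,58]},"qvp":[{"gt":42,"of":54,"olj":85,"oys":74},[52,89,34,34,10],{"sng":7}],"rpg":{"dzj":[7,49,98,10],"ueg":[49,93,10,75,51]}}
After op 9 (replace /rpg/ueg/2 31): {"gg":{"f":[51,65,30,4,25],"z":[82,17,58]},"qvp":[{"gt":42,"of":54,"olj":85,"oys":74},[52,89,34,34,10],{"sng":7}],"rpg":{"dzj":[7,49,98,10],"ueg":[49,93,31,75,51]}}
After op 10 (add /gg/e 20): {"gg":{"e":20,"f":[51,65,30,4,25],"z":[82,17,58]},"qvp":[{"gt":42,"of":54,"olj":85,"oys":74},[52,89,34,34,10],{"sng":7}],"rpg":{"dzj":[7,49,98,10],"ueg":[49,93,31,75,51]}}
After op 11 (replace /rpg 54): {"gg":{"e":20,"f":[51,65,30,4,25],"z":[82,17,58]},"qvp":[{"gt":42,"of":54,"olj":85,"oys":74},[52,89,34,34,10],{"sng":7}],"rpg":54}
After op 12 (add /qvp/1/4 98): {"gg":{"e":20,"f":[51,65,30,4,25],"z":[82,17,58]},"qvp":[{"gt":42,"of":54,"olj":85,"oys":74},[52,89,34,34,98,10],{"sng":7}],"rpg":54}
After op 13 (add /gg/f/3 1): {"gg":{"e":20,"f":[51,65,30,1,4,25],"z":[82,17,58]},"qvp":[{"gt":42,"of":54,"olj":85,"oys":74},[52,89,34,34,98,10],{"sng":7}],"rpg":54}
After op 14 (remove /gg/f/5): {"gg":{"e":20,"f":[51,65,30,1,4],"z":[82,17,58]},"qvp":[{"gt":42,"of":54,"olj":85,"oys":74},[52,89,34,34,98,10],{"sng":7}],"rpg":54}
After op 15 (replace /qvp/1/5 56): {"gg":{"e":20,"f":[51,65,30,1,4],"z":[82,17,58]},"qvp":[{"gt":42,"of":54,"olj":85,"oys":74},[52,89,34,34,98,56],{"sng":7}],"rpg":54}
Size at path /gg: 3

Answer: 3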